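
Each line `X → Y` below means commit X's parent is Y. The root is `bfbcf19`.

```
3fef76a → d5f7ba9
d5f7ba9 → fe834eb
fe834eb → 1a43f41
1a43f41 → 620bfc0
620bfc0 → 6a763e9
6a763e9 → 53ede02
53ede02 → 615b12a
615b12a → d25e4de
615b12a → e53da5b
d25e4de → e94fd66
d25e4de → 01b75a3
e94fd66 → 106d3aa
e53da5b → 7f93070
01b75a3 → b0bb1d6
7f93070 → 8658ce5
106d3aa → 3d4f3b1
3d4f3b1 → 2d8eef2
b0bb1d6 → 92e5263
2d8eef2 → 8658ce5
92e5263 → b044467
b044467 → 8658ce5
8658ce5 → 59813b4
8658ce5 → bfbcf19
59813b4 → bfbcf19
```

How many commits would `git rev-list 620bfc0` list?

18

Walking parent pointers from 620bfc0: reachable set = {01b75a3, 106d3aa, 2d8eef2, 3d4f3b1, 53ede02, 59813b4, 615b12a, 620bfc0, 6a763e9, 7f93070, 8658ce5, 92e5263, b044467, b0bb1d6, bfbcf19, d25e4de, e53da5b, e94fd66}.
That is 18 commits.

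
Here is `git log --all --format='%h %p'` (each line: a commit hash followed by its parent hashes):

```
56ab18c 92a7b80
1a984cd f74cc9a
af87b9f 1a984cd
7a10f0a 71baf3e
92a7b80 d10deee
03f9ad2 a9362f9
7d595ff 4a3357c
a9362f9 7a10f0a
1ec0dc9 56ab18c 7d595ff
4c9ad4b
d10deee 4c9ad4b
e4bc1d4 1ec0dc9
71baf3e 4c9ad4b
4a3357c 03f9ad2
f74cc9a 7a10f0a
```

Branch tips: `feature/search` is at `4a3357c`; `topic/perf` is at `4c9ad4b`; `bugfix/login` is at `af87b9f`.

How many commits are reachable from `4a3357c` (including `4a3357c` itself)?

6

Walking parent pointers from 4a3357c: reachable set = {03f9ad2, 4a3357c, 4c9ad4b, 71baf3e, 7a10f0a, a9362f9}.
That is 6 commits.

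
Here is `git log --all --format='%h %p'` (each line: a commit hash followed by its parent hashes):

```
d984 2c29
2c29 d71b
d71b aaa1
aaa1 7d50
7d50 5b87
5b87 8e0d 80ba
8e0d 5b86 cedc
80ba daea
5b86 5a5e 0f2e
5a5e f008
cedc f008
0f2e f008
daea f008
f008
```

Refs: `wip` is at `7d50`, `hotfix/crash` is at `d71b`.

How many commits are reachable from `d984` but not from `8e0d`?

8

Reachable from d984: {0f2e, 2c29, 5a5e, 5b86, 5b87, 7d50, 80ba, 8e0d, aaa1, cedc, d71b, d984, daea, f008}.
Reachable from 8e0d: {0f2e, 5a5e, 5b86, 8e0d, cedc, f008}.
In d984's history but not 8e0d's: {2c29, 5b87, 7d50, 80ba, aaa1, d71b, d984, daea} — 8 commits.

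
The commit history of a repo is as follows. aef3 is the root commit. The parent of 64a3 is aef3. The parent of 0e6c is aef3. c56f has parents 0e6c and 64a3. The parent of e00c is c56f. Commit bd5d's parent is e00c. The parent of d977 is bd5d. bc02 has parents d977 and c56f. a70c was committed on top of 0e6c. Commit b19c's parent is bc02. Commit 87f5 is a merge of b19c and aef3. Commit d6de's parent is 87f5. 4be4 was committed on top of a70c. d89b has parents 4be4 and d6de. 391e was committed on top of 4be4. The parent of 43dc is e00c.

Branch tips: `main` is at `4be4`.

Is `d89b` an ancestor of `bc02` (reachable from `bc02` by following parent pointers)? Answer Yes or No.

No

Ancestors of bc02: {0e6c, 64a3, aef3, bc02, bd5d, c56f, d977, e00c}.
d89b is not in that set, so it is not an ancestor of bc02.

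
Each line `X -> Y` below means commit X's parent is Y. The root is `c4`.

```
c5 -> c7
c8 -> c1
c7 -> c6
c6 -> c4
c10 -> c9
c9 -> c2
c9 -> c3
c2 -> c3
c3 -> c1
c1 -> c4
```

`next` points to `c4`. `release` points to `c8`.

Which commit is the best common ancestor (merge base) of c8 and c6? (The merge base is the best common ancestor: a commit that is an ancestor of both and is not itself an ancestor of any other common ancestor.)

c4

Ancestors of c8: {c1, c4, c8}.
Ancestors of c6: {c4, c6}.
Common ancestors: {c4}.
The only common ancestor is c4, so it is the merge base.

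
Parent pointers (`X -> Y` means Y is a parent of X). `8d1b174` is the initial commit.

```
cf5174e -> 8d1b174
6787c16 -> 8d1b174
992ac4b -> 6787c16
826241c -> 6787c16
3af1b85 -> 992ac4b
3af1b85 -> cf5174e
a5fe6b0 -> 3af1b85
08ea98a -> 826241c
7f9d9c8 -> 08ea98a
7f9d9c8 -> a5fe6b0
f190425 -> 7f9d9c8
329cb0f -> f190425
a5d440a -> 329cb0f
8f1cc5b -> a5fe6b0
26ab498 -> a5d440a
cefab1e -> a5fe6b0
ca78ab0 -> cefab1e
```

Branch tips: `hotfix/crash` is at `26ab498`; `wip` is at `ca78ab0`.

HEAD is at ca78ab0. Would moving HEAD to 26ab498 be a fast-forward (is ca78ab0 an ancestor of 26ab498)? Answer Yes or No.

A fast-forward from ca78ab0 to 26ab498 is possible iff ca78ab0 is an ancestor of 26ab498.
Ancestors of 26ab498: {08ea98a, 26ab498, 329cb0f, 3af1b85, 6787c16, 7f9d9c8, 826241c, 8d1b174, 992ac4b, a5d440a, a5fe6b0, cf5174e, f190425}.
ca78ab0 is not among them, so fast-forward is not possible.

No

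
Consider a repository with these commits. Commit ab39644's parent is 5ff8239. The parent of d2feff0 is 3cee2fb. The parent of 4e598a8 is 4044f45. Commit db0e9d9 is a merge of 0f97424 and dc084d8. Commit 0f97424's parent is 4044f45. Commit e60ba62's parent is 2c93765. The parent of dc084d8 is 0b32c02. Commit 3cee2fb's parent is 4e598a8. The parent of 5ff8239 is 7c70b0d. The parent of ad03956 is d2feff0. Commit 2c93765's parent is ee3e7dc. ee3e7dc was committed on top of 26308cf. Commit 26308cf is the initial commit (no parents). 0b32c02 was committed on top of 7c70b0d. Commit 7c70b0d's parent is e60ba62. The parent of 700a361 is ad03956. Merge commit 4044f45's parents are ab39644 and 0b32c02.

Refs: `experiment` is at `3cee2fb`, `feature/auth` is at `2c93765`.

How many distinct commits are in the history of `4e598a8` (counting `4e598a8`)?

10

Walking parent pointers from 4e598a8: reachable set = {0b32c02, 26308cf, 2c93765, 4044f45, 4e598a8, 5ff8239, 7c70b0d, ab39644, e60ba62, ee3e7dc}.
That is 10 commits.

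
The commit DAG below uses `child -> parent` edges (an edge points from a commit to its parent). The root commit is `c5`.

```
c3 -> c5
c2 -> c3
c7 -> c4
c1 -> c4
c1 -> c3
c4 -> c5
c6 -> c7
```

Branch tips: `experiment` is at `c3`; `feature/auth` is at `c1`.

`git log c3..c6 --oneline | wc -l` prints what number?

3

Reachable from c6: {c4, c5, c6, c7}.
Reachable from c3: {c3, c5}.
In c6's history but not c3's: {c4, c6, c7} — 3 commits.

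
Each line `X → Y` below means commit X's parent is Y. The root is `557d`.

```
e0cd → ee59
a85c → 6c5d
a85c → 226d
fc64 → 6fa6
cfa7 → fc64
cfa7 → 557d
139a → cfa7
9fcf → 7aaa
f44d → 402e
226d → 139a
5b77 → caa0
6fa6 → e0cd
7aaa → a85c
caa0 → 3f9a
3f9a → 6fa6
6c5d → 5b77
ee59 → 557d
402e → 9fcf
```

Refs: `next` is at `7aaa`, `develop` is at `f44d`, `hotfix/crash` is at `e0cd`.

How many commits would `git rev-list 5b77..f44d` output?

Reachable from f44d: {139a, 226d, 3f9a, 402e, 557d, 5b77, 6c5d, 6fa6, 7aaa, 9fcf, a85c, caa0, cfa7, e0cd, ee59, f44d, fc64}.
Reachable from 5b77: {3f9a, 557d, 5b77, 6fa6, caa0, e0cd, ee59}.
In f44d's history but not 5b77's: {139a, 226d, 402e, 6c5d, 7aaa, 9fcf, a85c, cfa7, f44d, fc64} — 10 commits.

10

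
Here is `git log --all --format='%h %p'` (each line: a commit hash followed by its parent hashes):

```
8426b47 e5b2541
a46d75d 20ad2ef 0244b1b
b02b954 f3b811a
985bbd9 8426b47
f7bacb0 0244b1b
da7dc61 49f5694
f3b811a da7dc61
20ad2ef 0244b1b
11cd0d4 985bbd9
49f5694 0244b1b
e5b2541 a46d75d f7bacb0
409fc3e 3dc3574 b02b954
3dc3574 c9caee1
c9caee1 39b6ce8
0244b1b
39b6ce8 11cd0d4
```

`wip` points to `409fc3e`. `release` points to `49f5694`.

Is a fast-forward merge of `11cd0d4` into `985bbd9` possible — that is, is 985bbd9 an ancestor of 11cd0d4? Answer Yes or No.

Yes

A fast-forward from 985bbd9 to 11cd0d4 is possible iff 985bbd9 is an ancestor of 11cd0d4.
Ancestors of 11cd0d4: {0244b1b, 11cd0d4, 20ad2ef, 8426b47, 985bbd9, a46d75d, e5b2541, f7bacb0}.
985bbd9 is among them, so fast-forward is possible.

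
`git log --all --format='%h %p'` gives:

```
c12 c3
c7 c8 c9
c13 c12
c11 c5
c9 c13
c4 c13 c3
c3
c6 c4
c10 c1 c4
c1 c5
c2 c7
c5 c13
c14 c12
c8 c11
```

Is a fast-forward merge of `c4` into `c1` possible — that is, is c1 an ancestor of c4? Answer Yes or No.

No

A fast-forward from c1 to c4 is possible iff c1 is an ancestor of c4.
Ancestors of c4: {c12, c13, c3, c4}.
c1 is not among them, so fast-forward is not possible.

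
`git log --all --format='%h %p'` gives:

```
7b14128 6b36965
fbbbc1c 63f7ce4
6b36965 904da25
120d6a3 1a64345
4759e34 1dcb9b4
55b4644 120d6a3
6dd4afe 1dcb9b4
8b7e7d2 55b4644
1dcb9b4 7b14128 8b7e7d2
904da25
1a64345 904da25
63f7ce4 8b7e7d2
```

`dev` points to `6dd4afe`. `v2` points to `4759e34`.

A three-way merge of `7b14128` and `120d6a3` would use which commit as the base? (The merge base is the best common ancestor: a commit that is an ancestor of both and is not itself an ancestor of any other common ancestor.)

904da25

Ancestors of 7b14128: {6b36965, 7b14128, 904da25}.
Ancestors of 120d6a3: {120d6a3, 1a64345, 904da25}.
Common ancestors: {904da25}.
The only common ancestor is 904da25, so it is the merge base.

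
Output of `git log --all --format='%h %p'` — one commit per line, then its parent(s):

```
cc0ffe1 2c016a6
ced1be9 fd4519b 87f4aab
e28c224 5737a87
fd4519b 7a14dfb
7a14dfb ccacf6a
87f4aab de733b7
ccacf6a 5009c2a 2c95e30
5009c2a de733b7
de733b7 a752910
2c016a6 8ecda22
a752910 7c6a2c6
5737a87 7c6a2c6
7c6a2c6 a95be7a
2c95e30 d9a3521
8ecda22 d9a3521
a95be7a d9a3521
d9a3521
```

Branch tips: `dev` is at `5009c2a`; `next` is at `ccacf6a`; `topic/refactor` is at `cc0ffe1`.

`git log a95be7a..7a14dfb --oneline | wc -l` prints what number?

7

Reachable from 7a14dfb: {2c95e30, 5009c2a, 7a14dfb, 7c6a2c6, a752910, a95be7a, ccacf6a, d9a3521, de733b7}.
Reachable from a95be7a: {a95be7a, d9a3521}.
In 7a14dfb's history but not a95be7a's: {2c95e30, 5009c2a, 7a14dfb, 7c6a2c6, a752910, ccacf6a, de733b7} — 7 commits.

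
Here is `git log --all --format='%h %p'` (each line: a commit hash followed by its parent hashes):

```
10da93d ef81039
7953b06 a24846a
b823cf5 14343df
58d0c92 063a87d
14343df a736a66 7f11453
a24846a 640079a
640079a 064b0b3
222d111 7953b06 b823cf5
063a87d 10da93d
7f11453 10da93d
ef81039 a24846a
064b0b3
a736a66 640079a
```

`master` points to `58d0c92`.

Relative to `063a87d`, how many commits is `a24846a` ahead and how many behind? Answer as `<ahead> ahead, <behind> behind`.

0 ahead, 3 behind

Reachable from a24846a: {064b0b3, 640079a, a24846a}.
Reachable from 063a87d: {063a87d, 064b0b3, 10da93d, 640079a, a24846a, ef81039}.
Only in a24846a's history (ahead): {} — 0.
Only in 063a87d's history (behind): {063a87d, 10da93d, ef81039} — 3.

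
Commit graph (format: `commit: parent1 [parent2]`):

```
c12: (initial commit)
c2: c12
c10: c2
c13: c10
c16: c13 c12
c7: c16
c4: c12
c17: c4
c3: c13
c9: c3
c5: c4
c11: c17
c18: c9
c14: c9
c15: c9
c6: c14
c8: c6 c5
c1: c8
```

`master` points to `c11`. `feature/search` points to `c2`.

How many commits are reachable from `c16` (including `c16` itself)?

5

Walking parent pointers from c16: reachable set = {c10, c12, c13, c16, c2}.
That is 5 commits.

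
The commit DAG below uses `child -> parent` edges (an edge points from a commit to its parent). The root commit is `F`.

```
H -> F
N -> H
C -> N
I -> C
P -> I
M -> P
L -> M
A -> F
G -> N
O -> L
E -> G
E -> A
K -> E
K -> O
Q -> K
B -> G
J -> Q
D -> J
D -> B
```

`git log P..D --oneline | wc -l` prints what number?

11

Reachable from D: {A, B, C, D, E, F, G, H, I, J, K, L, M, N, O, P, Q}.
Reachable from P: {C, F, H, I, N, P}.
In D's history but not P's: {A, B, D, E, G, J, K, L, M, O, Q} — 11 commits.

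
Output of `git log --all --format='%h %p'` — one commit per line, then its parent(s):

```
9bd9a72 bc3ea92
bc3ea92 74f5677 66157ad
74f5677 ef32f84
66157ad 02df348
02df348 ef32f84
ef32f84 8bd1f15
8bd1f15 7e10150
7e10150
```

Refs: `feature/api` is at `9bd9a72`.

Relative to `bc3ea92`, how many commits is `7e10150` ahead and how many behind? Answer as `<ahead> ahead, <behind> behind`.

0 ahead, 6 behind

Reachable from 7e10150: {7e10150}.
Reachable from bc3ea92: {02df348, 66157ad, 74f5677, 7e10150, 8bd1f15, bc3ea92, ef32f84}.
Only in 7e10150's history (ahead): {} — 0.
Only in bc3ea92's history (behind): {02df348, 66157ad, 74f5677, 8bd1f15, bc3ea92, ef32f84} — 6.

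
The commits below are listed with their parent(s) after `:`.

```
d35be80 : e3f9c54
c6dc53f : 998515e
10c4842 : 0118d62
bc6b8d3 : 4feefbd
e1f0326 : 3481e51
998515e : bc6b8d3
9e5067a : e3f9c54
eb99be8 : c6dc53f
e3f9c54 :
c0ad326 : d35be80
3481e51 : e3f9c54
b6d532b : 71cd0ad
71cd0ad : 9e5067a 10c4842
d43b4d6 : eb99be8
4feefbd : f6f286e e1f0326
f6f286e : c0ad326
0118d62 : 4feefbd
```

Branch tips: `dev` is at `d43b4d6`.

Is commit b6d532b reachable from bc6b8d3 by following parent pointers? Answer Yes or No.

Ancestors of bc6b8d3: {3481e51, 4feefbd, bc6b8d3, c0ad326, d35be80, e1f0326, e3f9c54, f6f286e}.
b6d532b is not in that set, so it is not an ancestor of bc6b8d3.

No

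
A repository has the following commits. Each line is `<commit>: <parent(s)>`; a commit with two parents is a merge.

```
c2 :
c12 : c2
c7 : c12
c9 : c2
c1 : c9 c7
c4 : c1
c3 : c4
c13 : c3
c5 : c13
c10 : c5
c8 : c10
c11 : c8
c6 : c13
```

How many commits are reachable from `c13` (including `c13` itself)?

8

Walking parent pointers from c13: reachable set = {c1, c12, c13, c2, c3, c4, c7, c9}.
That is 8 commits.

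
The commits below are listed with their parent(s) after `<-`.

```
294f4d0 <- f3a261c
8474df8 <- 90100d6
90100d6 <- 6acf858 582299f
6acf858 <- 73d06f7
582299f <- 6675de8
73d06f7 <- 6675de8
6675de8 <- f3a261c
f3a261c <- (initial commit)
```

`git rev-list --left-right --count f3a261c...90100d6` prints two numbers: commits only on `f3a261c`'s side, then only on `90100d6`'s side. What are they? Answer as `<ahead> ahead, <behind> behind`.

0 ahead, 5 behind

Reachable from f3a261c: {f3a261c}.
Reachable from 90100d6: {582299f, 6675de8, 6acf858, 73d06f7, 90100d6, f3a261c}.
Only in f3a261c's history (ahead): {} — 0.
Only in 90100d6's history (behind): {582299f, 6675de8, 6acf858, 73d06f7, 90100d6} — 5.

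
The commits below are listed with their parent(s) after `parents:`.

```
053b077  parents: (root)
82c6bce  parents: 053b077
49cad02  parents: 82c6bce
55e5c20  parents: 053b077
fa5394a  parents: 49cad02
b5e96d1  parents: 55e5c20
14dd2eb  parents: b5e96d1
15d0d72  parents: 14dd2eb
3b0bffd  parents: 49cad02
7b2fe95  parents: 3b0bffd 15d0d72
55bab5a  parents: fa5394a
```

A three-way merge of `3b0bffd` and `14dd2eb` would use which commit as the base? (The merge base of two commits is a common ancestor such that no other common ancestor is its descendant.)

Ancestors of 3b0bffd: {053b077, 3b0bffd, 49cad02, 82c6bce}.
Ancestors of 14dd2eb: {053b077, 14dd2eb, 55e5c20, b5e96d1}.
Common ancestors: {053b077}.
The only common ancestor is 053b077, so it is the merge base.

053b077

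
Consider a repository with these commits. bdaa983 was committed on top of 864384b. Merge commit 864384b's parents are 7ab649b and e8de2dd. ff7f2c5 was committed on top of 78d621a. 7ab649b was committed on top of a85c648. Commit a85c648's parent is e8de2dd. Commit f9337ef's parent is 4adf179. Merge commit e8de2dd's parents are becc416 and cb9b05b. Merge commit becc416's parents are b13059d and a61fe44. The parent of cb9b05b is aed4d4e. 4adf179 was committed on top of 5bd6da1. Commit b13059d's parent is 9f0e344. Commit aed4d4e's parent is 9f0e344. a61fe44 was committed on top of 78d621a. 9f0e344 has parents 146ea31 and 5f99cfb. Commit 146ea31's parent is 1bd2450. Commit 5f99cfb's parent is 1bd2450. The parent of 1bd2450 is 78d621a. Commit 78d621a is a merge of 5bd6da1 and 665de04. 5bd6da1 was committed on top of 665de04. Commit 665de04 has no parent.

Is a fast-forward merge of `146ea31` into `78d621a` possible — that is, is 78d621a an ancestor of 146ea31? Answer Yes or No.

Yes

A fast-forward from 78d621a to 146ea31 is possible iff 78d621a is an ancestor of 146ea31.
Ancestors of 146ea31: {146ea31, 1bd2450, 5bd6da1, 665de04, 78d621a}.
78d621a is among them, so fast-forward is possible.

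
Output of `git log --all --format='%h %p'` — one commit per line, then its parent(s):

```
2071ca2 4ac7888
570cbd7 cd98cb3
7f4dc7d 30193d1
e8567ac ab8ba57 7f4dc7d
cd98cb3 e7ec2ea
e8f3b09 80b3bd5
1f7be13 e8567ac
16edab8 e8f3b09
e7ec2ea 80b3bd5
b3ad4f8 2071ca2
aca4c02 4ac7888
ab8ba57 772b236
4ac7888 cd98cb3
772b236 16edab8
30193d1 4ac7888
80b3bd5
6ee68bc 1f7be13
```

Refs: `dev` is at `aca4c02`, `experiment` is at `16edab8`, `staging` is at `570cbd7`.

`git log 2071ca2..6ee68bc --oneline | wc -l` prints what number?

Reachable from 6ee68bc: {16edab8, 1f7be13, 30193d1, 4ac7888, 6ee68bc, 772b236, 7f4dc7d, 80b3bd5, ab8ba57, cd98cb3, e7ec2ea, e8567ac, e8f3b09}.
Reachable from 2071ca2: {2071ca2, 4ac7888, 80b3bd5, cd98cb3, e7ec2ea}.
In 6ee68bc's history but not 2071ca2's: {16edab8, 1f7be13, 30193d1, 6ee68bc, 772b236, 7f4dc7d, ab8ba57, e8567ac, e8f3b09} — 9 commits.

9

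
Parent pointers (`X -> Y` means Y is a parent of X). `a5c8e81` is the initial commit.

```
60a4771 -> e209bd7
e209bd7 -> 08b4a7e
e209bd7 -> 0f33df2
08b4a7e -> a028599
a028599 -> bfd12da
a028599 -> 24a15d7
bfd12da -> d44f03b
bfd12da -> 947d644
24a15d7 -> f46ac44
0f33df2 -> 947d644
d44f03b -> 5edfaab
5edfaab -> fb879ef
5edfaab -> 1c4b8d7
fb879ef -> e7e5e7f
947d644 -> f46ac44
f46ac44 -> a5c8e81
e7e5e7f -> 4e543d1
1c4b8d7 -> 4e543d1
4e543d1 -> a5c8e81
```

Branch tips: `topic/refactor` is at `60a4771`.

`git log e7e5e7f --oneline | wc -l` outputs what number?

Walking parent pointers from e7e5e7f: reachable set = {4e543d1, a5c8e81, e7e5e7f}.
That is 3 commits.

3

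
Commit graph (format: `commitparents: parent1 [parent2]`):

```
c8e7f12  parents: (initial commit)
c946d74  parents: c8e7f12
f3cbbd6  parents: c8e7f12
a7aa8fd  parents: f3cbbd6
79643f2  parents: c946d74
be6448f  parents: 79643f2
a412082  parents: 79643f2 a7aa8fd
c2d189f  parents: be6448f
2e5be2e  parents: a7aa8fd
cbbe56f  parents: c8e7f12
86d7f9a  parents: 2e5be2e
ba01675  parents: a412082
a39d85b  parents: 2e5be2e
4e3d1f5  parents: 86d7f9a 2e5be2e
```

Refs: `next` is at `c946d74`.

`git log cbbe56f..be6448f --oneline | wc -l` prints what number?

3

Reachable from be6448f: {79643f2, be6448f, c8e7f12, c946d74}.
Reachable from cbbe56f: {c8e7f12, cbbe56f}.
In be6448f's history but not cbbe56f's: {79643f2, be6448f, c946d74} — 3 commits.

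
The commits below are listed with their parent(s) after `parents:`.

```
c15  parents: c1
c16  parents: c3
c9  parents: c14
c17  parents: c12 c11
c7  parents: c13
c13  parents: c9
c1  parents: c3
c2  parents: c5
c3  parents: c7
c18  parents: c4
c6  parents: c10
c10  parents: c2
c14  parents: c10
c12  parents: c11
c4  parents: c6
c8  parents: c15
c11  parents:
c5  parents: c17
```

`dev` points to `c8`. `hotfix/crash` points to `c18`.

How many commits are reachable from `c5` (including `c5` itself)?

4

Walking parent pointers from c5: reachable set = {c11, c12, c17, c5}.
That is 4 commits.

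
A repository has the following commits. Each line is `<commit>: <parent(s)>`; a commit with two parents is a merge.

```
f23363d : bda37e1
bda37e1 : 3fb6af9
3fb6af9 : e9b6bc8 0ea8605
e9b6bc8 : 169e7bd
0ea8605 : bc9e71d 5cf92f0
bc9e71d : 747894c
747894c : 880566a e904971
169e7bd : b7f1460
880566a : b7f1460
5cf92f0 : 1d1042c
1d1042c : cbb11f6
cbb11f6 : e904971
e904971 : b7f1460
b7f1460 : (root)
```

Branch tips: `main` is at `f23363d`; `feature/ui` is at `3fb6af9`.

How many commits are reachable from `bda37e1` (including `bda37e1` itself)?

13

Walking parent pointers from bda37e1: reachable set = {0ea8605, 169e7bd, 1d1042c, 3fb6af9, 5cf92f0, 747894c, 880566a, b7f1460, bc9e71d, bda37e1, cbb11f6, e904971, e9b6bc8}.
That is 13 commits.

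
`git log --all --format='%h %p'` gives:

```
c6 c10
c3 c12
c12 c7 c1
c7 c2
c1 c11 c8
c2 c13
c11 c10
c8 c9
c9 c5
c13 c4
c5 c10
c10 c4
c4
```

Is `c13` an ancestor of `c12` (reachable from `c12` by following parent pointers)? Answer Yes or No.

Ancestors of c12 (commits reachable by following parents): {c1, c10, c11, c12, c13, c2, c4, c5, c7, c8, c9}.
c13 is in that set, so it is an ancestor of c12.

Yes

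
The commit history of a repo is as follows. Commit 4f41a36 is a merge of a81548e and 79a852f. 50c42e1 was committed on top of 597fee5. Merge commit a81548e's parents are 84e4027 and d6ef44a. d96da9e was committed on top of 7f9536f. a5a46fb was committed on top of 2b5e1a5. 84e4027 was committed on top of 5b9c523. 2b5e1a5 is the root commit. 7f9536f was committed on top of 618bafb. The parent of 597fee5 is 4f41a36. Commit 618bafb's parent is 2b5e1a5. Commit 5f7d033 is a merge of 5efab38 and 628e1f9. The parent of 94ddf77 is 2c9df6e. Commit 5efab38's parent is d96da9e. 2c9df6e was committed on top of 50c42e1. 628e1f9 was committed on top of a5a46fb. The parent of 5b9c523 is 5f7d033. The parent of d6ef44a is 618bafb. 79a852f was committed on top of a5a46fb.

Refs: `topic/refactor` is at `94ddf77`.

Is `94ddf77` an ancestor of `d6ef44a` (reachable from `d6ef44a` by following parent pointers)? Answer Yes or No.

Ancestors of d6ef44a: {2b5e1a5, 618bafb, d6ef44a}.
94ddf77 is not in that set, so it is not an ancestor of d6ef44a.

No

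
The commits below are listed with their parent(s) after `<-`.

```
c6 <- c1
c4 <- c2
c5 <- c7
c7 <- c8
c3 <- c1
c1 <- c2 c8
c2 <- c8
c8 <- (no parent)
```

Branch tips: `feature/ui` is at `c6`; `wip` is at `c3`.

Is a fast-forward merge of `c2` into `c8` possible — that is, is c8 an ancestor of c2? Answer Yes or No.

A fast-forward from c8 to c2 is possible iff c8 is an ancestor of c2.
Ancestors of c2: {c2, c8}.
c8 is among them, so fast-forward is possible.

Yes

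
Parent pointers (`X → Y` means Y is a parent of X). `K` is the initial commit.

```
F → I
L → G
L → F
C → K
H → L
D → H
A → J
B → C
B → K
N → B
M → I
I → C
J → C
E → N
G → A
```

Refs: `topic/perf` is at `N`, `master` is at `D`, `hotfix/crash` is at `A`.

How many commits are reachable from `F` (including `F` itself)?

4

Walking parent pointers from F: reachable set = {C, F, I, K}.
That is 4 commits.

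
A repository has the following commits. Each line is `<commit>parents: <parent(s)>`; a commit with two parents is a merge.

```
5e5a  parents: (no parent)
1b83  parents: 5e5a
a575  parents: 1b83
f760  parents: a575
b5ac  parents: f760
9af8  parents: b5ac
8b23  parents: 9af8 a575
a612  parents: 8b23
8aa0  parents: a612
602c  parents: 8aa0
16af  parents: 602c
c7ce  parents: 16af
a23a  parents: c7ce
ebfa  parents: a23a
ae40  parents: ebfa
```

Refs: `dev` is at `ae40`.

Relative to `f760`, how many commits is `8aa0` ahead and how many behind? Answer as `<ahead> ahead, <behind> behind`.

5 ahead, 0 behind

Reachable from 8aa0: {1b83, 5e5a, 8aa0, 8b23, 9af8, a575, a612, b5ac, f760}.
Reachable from f760: {1b83, 5e5a, a575, f760}.
Only in 8aa0's history (ahead): {8aa0, 8b23, 9af8, a612, b5ac} — 5.
Only in f760's history (behind): {} — 0.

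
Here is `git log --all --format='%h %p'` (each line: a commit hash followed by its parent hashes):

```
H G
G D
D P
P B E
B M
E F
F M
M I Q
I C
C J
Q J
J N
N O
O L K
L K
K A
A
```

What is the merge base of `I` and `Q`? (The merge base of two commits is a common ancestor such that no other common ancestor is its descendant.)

J

Ancestors of I: {A, C, I, J, K, L, N, O}.
Ancestors of Q: {A, J, K, L, N, O, Q}.
Common ancestors: {A, J, K, L, N, O}.
Among these, J is not an ancestor of any other common ancestor — it is the merge base.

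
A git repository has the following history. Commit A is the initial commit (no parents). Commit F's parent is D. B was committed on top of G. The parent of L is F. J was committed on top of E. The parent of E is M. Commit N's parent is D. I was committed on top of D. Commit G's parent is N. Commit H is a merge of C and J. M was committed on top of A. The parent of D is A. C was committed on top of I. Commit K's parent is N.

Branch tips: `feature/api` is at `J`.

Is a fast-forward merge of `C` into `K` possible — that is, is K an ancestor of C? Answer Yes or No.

No

A fast-forward from K to C is possible iff K is an ancestor of C.
Ancestors of C: {A, C, D, I}.
K is not among them, so fast-forward is not possible.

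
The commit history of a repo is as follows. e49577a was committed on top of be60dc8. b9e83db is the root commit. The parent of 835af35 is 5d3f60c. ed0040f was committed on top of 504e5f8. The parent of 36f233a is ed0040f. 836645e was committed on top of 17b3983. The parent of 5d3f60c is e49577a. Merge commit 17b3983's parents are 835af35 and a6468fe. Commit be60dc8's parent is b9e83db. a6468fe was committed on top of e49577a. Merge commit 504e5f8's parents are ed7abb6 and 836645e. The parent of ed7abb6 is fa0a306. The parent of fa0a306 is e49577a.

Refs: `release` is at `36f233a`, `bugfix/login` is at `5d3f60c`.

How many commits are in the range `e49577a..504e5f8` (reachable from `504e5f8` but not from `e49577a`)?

8

Reachable from 504e5f8: {17b3983, 504e5f8, 5d3f60c, 835af35, 836645e, a6468fe, b9e83db, be60dc8, e49577a, ed7abb6, fa0a306}.
Reachable from e49577a: {b9e83db, be60dc8, e49577a}.
In 504e5f8's history but not e49577a's: {17b3983, 504e5f8, 5d3f60c, 835af35, 836645e, a6468fe, ed7abb6, fa0a306} — 8 commits.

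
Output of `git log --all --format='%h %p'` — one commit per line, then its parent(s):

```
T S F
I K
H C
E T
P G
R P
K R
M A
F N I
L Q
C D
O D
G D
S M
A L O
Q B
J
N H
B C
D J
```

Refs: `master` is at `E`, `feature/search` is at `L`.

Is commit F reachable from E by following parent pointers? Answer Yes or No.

Ancestors of E (commits reachable by following parents): {A, B, C, D, E, F, G, H, I, J, K, L, M, N, O, P, Q, R, S, T}.
F is in that set, so it is an ancestor of E.

Yes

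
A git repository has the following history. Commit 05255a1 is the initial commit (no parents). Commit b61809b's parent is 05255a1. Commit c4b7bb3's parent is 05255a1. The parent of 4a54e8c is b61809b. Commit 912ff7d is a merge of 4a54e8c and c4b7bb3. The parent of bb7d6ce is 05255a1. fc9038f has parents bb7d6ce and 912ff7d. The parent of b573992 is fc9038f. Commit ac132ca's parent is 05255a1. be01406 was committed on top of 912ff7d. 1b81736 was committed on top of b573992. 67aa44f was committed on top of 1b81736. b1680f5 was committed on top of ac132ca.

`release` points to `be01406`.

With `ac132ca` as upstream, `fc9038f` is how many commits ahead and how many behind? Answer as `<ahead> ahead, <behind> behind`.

6 ahead, 1 behind

Reachable from fc9038f: {05255a1, 4a54e8c, 912ff7d, b61809b, bb7d6ce, c4b7bb3, fc9038f}.
Reachable from ac132ca: {05255a1, ac132ca}.
Only in fc9038f's history (ahead): {4a54e8c, 912ff7d, b61809b, bb7d6ce, c4b7bb3, fc9038f} — 6.
Only in ac132ca's history (behind): {ac132ca} — 1.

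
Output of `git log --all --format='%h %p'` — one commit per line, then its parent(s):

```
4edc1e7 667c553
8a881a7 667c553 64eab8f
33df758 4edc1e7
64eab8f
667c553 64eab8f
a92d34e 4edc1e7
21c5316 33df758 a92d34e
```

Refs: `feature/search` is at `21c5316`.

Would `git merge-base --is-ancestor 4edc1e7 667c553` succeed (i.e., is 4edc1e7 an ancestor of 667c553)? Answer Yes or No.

Ancestors of 667c553: {64eab8f, 667c553}.
4edc1e7 is not in that set, so it is not an ancestor of 667c553.

No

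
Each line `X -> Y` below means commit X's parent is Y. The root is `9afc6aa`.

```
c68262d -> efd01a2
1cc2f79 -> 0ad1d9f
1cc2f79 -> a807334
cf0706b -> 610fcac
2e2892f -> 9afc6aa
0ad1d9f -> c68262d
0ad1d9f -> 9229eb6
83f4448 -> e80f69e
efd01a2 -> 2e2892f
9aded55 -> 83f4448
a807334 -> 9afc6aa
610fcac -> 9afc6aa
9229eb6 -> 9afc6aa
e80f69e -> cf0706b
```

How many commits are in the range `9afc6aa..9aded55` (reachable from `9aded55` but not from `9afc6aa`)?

5

Reachable from 9aded55: {610fcac, 83f4448, 9aded55, 9afc6aa, cf0706b, e80f69e}.
Reachable from 9afc6aa: {9afc6aa}.
In 9aded55's history but not 9afc6aa's: {610fcac, 83f4448, 9aded55, cf0706b, e80f69e} — 5 commits.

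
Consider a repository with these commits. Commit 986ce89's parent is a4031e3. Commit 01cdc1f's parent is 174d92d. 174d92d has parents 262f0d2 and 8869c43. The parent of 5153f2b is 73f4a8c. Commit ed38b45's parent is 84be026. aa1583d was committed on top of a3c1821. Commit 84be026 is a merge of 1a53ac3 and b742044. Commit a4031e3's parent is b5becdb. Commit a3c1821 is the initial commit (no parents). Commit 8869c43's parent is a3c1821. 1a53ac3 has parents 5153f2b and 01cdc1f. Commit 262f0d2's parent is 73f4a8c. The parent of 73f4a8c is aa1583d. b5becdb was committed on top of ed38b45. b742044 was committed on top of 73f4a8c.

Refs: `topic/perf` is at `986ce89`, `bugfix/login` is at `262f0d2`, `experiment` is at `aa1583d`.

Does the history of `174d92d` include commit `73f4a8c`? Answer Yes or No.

Yes

Ancestors of 174d92d (commits reachable by following parents): {174d92d, 262f0d2, 73f4a8c, 8869c43, a3c1821, aa1583d}.
73f4a8c is in that set, so it is an ancestor of 174d92d.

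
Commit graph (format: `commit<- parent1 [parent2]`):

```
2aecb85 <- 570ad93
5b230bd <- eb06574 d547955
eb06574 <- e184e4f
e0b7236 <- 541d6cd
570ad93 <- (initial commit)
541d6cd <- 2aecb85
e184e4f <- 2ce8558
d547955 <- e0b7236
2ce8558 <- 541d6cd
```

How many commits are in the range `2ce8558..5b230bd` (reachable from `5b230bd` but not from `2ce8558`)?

5

Reachable from 5b230bd: {2aecb85, 2ce8558, 541d6cd, 570ad93, 5b230bd, d547955, e0b7236, e184e4f, eb06574}.
Reachable from 2ce8558: {2aecb85, 2ce8558, 541d6cd, 570ad93}.
In 5b230bd's history but not 2ce8558's: {5b230bd, d547955, e0b7236, e184e4f, eb06574} — 5 commits.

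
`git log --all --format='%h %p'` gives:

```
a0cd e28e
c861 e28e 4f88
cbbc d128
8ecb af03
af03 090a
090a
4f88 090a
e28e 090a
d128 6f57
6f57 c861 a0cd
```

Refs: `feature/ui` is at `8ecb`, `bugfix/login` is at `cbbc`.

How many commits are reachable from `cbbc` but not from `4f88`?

Reachable from cbbc: {090a, 4f88, 6f57, a0cd, c861, cbbc, d128, e28e}.
Reachable from 4f88: {090a, 4f88}.
In cbbc's history but not 4f88's: {6f57, a0cd, c861, cbbc, d128, e28e} — 6 commits.

6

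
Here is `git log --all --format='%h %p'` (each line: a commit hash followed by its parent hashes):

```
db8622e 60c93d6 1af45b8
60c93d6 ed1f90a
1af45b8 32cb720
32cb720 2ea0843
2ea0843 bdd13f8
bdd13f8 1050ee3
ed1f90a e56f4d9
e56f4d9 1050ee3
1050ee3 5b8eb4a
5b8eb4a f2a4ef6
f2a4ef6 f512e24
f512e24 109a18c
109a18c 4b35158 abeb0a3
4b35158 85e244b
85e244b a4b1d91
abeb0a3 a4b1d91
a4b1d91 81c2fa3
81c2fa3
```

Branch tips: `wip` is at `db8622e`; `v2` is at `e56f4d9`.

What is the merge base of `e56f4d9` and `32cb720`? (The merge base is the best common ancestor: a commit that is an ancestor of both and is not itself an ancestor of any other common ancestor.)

Ancestors of e56f4d9: {1050ee3, 109a18c, 4b35158, 5b8eb4a, 81c2fa3, 85e244b, a4b1d91, abeb0a3, e56f4d9, f2a4ef6, f512e24}.
Ancestors of 32cb720: {1050ee3, 109a18c, 2ea0843, 32cb720, 4b35158, 5b8eb4a, 81c2fa3, 85e244b, a4b1d91, abeb0a3, bdd13f8, f2a4ef6, f512e24}.
Common ancestors: {1050ee3, 109a18c, 4b35158, 5b8eb4a, 81c2fa3, 85e244b, a4b1d91, abeb0a3, f2a4ef6, f512e24}.
Among these, 1050ee3 is not an ancestor of any other common ancestor — it is the merge base.

1050ee3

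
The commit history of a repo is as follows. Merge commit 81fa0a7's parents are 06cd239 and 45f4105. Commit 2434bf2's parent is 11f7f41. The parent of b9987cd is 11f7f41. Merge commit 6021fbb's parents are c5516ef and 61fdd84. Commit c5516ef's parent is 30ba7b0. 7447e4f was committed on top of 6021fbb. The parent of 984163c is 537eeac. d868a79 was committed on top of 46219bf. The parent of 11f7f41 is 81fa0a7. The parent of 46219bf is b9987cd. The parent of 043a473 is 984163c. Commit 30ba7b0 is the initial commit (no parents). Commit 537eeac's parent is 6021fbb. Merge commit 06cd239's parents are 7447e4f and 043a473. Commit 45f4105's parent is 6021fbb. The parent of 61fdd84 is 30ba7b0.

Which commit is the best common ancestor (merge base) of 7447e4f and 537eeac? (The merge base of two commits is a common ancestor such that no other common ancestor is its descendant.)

6021fbb

Ancestors of 7447e4f: {30ba7b0, 6021fbb, 61fdd84, 7447e4f, c5516ef}.
Ancestors of 537eeac: {30ba7b0, 537eeac, 6021fbb, 61fdd84, c5516ef}.
Common ancestors: {30ba7b0, 6021fbb, 61fdd84, c5516ef}.
Among these, 6021fbb is not an ancestor of any other common ancestor — it is the merge base.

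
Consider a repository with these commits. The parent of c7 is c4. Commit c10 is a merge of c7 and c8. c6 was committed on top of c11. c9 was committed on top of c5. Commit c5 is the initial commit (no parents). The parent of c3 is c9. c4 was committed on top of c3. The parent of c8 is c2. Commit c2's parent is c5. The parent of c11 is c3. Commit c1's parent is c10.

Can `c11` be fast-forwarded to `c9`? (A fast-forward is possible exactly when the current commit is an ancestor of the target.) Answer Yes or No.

A fast-forward from c11 to c9 is possible iff c11 is an ancestor of c9.
Ancestors of c9: {c5, c9}.
c11 is not among them, so fast-forward is not possible.

No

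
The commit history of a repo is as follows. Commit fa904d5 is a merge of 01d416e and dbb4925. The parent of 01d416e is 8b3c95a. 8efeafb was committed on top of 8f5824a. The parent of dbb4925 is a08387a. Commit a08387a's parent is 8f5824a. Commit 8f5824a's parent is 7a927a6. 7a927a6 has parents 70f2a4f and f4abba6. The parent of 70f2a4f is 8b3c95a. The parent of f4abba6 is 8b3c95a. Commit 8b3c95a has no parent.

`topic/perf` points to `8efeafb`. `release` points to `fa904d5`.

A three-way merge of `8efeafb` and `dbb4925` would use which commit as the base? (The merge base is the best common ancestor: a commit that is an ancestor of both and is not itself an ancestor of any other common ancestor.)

8f5824a

Ancestors of 8efeafb: {70f2a4f, 7a927a6, 8b3c95a, 8efeafb, 8f5824a, f4abba6}.
Ancestors of dbb4925: {70f2a4f, 7a927a6, 8b3c95a, 8f5824a, a08387a, dbb4925, f4abba6}.
Common ancestors: {70f2a4f, 7a927a6, 8b3c95a, 8f5824a, f4abba6}.
Among these, 8f5824a is not an ancestor of any other common ancestor — it is the merge base.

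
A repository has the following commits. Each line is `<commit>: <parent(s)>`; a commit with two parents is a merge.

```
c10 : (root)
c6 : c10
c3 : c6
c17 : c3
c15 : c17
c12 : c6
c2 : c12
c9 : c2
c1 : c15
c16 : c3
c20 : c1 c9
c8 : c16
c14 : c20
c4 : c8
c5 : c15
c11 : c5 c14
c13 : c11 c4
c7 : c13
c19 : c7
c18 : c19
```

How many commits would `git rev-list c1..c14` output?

Reachable from c14: {c1, c10, c12, c14, c15, c17, c2, c20, c3, c6, c9}.
Reachable from c1: {c1, c10, c15, c17, c3, c6}.
In c14's history but not c1's: {c12, c14, c2, c20, c9} — 5 commits.

5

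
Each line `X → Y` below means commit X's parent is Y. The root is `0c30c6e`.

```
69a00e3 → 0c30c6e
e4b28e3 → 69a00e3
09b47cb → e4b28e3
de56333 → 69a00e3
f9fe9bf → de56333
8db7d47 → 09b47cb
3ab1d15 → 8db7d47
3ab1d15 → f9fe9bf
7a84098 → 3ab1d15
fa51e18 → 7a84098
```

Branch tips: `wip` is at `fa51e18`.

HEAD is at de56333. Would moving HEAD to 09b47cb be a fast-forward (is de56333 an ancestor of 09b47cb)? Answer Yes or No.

A fast-forward from de56333 to 09b47cb is possible iff de56333 is an ancestor of 09b47cb.
Ancestors of 09b47cb: {09b47cb, 0c30c6e, 69a00e3, e4b28e3}.
de56333 is not among them, so fast-forward is not possible.

No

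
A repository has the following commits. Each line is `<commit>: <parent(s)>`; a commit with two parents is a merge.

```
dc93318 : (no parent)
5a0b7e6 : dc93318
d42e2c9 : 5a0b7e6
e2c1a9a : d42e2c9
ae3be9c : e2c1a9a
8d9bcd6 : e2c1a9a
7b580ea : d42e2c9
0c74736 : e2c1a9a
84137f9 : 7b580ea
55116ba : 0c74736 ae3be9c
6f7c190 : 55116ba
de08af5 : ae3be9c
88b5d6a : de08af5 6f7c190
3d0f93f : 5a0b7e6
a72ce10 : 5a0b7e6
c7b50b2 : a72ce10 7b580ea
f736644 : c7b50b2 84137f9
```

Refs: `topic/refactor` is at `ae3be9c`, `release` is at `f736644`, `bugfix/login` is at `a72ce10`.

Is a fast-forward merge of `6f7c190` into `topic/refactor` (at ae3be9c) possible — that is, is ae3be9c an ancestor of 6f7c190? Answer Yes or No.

Yes

A fast-forward from ae3be9c to 6f7c190 is possible iff ae3be9c is an ancestor of 6f7c190.
Ancestors of 6f7c190: {0c74736, 55116ba, 5a0b7e6, 6f7c190, ae3be9c, d42e2c9, dc93318, e2c1a9a}.
ae3be9c is among them, so fast-forward is possible.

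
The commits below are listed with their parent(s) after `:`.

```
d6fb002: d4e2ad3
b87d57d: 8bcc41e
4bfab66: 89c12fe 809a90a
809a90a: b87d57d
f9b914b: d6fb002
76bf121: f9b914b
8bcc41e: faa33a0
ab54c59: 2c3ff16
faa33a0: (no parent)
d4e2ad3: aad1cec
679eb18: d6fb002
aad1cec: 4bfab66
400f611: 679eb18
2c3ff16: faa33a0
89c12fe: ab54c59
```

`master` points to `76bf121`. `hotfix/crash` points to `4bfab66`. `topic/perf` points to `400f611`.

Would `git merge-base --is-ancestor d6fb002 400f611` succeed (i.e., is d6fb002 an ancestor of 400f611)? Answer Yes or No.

Yes

Ancestors of 400f611 (commits reachable by following parents): {2c3ff16, 400f611, 4bfab66, 679eb18, 809a90a, 89c12fe, 8bcc41e, aad1cec, ab54c59, b87d57d, d4e2ad3, d6fb002, faa33a0}.
d6fb002 is in that set, so it is an ancestor of 400f611.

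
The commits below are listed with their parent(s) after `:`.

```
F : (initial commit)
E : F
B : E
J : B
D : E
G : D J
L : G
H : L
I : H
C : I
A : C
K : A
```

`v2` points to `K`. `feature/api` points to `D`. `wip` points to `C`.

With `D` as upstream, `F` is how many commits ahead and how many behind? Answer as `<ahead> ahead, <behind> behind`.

0 ahead, 2 behind

Reachable from F: {F}.
Reachable from D: {D, E, F}.
Only in F's history (ahead): {} — 0.
Only in D's history (behind): {D, E} — 2.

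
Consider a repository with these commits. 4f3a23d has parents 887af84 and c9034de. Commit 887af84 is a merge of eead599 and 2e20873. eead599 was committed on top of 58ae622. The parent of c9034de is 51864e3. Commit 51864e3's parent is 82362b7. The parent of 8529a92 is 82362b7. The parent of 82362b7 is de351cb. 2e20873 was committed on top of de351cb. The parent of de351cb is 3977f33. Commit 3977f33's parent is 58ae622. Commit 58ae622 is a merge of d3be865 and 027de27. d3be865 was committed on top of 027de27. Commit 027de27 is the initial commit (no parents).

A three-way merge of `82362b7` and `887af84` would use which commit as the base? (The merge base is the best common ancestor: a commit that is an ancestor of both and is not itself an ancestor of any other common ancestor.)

Ancestors of 82362b7: {027de27, 3977f33, 58ae622, 82362b7, d3be865, de351cb}.
Ancestors of 887af84: {027de27, 2e20873, 3977f33, 58ae622, 887af84, d3be865, de351cb, eead599}.
Common ancestors: {027de27, 3977f33, 58ae622, d3be865, de351cb}.
Among these, de351cb is not an ancestor of any other common ancestor — it is the merge base.

de351cb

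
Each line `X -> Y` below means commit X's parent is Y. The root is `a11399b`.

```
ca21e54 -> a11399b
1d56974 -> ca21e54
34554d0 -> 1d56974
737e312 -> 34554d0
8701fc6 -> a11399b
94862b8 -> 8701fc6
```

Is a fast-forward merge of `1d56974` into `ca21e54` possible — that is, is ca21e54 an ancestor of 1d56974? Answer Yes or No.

A fast-forward from ca21e54 to 1d56974 is possible iff ca21e54 is an ancestor of 1d56974.
Ancestors of 1d56974: {1d56974, a11399b, ca21e54}.
ca21e54 is among them, so fast-forward is possible.

Yes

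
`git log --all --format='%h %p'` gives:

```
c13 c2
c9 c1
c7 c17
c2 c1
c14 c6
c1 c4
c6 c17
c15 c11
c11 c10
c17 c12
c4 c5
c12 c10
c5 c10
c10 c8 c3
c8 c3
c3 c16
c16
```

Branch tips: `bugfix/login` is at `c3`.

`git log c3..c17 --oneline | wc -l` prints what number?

Reachable from c17: {c10, c12, c16, c17, c3, c8}.
Reachable from c3: {c16, c3}.
In c17's history but not c3's: {c10, c12, c17, c8} — 4 commits.

4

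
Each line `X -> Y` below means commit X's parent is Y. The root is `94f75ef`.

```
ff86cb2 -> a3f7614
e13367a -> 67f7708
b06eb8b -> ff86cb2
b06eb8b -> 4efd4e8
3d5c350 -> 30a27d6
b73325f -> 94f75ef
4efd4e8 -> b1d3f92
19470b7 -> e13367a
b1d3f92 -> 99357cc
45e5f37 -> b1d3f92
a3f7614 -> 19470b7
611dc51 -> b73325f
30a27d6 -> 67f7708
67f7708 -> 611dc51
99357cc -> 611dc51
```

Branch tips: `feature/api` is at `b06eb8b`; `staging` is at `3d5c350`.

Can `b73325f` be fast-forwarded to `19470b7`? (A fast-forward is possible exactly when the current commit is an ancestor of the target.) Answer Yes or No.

A fast-forward from b73325f to 19470b7 is possible iff b73325f is an ancestor of 19470b7.
Ancestors of 19470b7: {19470b7, 611dc51, 67f7708, 94f75ef, b73325f, e13367a}.
b73325f is among them, so fast-forward is possible.

Yes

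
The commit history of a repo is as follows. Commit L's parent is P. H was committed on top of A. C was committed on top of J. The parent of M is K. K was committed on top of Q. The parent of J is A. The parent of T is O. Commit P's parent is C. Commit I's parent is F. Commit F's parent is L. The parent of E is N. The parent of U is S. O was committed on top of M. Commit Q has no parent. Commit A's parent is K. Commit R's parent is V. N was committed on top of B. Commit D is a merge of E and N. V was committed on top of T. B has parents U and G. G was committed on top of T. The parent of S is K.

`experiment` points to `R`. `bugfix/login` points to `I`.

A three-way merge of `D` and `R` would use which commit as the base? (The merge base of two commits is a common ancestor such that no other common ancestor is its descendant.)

T

Ancestors of D: {B, D, E, G, K, M, N, O, Q, S, T, U}.
Ancestors of R: {K, M, O, Q, R, T, V}.
Common ancestors: {K, M, O, Q, T}.
Among these, T is not an ancestor of any other common ancestor — it is the merge base.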